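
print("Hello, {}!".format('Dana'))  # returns Hello, Dana!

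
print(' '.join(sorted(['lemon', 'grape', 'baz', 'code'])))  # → baz code grape lemon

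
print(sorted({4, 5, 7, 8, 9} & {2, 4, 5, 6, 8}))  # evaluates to [4, 5, 8]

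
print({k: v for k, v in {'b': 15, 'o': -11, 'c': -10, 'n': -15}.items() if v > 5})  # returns {'b': 15}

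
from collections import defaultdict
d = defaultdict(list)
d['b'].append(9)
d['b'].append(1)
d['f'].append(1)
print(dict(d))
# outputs {'b': [9, 1], 'f': [1]}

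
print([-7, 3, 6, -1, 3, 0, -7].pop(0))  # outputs -7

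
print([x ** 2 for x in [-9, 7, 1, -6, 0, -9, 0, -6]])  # [81, 49, 1, 36, 0, 81, 0, 36]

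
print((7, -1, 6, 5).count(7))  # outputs 1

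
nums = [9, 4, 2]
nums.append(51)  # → [9, 4, 2, 51]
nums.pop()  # 51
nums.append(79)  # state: [9, 4, 2, 79]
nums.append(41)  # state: [9, 4, 2, 79, 41]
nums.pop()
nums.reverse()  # [79, 2, 4, 9]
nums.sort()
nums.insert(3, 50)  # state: [2, 4, 9, 50, 79]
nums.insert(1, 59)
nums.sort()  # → [2, 4, 9, 50, 59, 79]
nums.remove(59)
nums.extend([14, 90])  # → [2, 4, 9, 50, 79, 14, 90]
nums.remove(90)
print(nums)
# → [2, 4, 9, 50, 79, 14]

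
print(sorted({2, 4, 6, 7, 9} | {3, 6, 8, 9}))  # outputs [2, 3, 4, 6, 7, 8, 9]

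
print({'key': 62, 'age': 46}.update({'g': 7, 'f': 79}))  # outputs None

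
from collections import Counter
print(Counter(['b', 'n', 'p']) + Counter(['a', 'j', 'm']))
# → Counter({'b': 1, 'n': 1, 'p': 1, 'a': 1, 'j': 1, 'm': 1})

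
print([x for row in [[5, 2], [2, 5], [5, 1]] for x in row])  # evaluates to [5, 2, 2, 5, 5, 1]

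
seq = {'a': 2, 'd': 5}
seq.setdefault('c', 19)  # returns 19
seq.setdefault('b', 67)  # 67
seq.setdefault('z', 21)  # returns 21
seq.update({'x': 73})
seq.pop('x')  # 73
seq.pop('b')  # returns 67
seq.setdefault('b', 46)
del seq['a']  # {'d': 5, 'c': 19, 'z': 21, 'b': 46}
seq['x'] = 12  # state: {'d': 5, 'c': 19, 'z': 21, 'b': 46, 'x': 12}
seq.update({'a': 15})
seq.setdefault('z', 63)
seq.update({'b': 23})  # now {'d': 5, 'c': 19, 'z': 21, 'b': 23, 'x': 12, 'a': 15}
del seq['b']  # {'d': 5, 'c': 19, 'z': 21, 'x': 12, 'a': 15}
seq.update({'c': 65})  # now {'d': 5, 'c': 65, 'z': 21, 'x': 12, 'a': 15}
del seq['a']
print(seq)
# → {'d': 5, 'c': 65, 'z': 21, 'x': 12}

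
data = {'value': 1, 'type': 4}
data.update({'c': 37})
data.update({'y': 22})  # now {'value': 1, 'type': 4, 'c': 37, 'y': 22}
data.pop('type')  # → 4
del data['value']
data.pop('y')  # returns 22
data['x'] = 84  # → {'c': 37, 'x': 84}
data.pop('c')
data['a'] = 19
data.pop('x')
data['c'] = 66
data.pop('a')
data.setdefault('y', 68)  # 68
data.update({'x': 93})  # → {'c': 66, 'y': 68, 'x': 93}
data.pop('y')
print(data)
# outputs {'c': 66, 'x': 93}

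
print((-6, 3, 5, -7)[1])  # 3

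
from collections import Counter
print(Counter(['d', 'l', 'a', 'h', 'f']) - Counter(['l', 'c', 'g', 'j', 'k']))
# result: Counter({'d': 1, 'a': 1, 'h': 1, 'f': 1})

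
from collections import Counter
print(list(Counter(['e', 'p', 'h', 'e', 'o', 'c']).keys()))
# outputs ['e', 'p', 'h', 'o', 'c']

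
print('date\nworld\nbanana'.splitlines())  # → ['date', 'world', 'banana']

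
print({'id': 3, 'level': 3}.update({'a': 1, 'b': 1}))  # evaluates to None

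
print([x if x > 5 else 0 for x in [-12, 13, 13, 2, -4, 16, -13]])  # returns [0, 13, 13, 0, 0, 16, 0]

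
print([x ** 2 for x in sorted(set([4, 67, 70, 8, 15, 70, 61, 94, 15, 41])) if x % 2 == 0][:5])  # [16, 64, 4900, 8836]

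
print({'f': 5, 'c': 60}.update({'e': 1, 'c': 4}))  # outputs None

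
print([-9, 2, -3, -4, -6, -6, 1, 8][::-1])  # [8, 1, -6, -6, -4, -3, 2, -9]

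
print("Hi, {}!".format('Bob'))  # Hi, Bob!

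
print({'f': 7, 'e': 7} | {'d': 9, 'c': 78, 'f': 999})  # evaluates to {'f': 999, 'e': 7, 'd': 9, 'c': 78}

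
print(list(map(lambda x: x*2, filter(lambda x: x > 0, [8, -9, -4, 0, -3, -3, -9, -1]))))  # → [16]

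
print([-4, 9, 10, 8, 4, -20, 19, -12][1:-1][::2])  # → [9, 8, -20]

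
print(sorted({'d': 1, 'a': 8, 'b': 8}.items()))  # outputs [('a', 8), ('b', 8), ('d', 1)]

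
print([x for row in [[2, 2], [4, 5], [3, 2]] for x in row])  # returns [2, 2, 4, 5, 3, 2]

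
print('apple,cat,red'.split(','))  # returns ['apple', 'cat', 'red']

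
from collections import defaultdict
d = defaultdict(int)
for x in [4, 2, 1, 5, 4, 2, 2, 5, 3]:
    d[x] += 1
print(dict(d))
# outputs {4: 2, 2: 3, 1: 1, 5: 2, 3: 1}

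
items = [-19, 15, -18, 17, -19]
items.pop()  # -19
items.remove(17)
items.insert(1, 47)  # [-19, 47, 15, -18]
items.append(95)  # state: [-19, 47, 15, -18, 95]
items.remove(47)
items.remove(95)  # [-19, 15, -18]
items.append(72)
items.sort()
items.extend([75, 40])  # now [-19, -18, 15, 72, 75, 40]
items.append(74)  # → [-19, -18, 15, 72, 75, 40, 74]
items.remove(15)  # [-19, -18, 72, 75, 40, 74]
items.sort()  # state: [-19, -18, 40, 72, 74, 75]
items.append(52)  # [-19, -18, 40, 72, 74, 75, 52]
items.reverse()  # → [52, 75, 74, 72, 40, -18, -19]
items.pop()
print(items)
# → [52, 75, 74, 72, 40, -18]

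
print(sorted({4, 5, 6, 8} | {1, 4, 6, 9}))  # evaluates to [1, 4, 5, 6, 8, 9]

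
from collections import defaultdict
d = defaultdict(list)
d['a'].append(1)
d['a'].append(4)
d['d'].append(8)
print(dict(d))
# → {'a': [1, 4], 'd': [8]}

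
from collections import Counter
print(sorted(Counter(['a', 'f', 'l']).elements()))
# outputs ['a', 'f', 'l']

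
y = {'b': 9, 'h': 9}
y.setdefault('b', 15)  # 9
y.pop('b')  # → 9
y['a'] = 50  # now {'h': 9, 'a': 50}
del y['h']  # {'a': 50}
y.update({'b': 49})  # {'a': 50, 'b': 49}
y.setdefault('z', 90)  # 90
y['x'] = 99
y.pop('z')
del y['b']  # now {'a': 50, 'x': 99}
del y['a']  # {'x': 99}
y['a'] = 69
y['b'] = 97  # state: {'x': 99, 'a': 69, 'b': 97}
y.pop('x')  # 99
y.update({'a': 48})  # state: {'a': 48, 'b': 97}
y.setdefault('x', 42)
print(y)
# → {'a': 48, 'b': 97, 'x': 42}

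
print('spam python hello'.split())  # ['spam', 'python', 'hello']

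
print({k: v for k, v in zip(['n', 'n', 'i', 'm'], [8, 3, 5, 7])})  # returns {'n': 3, 'i': 5, 'm': 7}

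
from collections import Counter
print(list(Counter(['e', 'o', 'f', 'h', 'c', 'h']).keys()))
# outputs ['e', 'o', 'f', 'h', 'c']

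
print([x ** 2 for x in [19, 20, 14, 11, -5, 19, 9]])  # [361, 400, 196, 121, 25, 361, 81]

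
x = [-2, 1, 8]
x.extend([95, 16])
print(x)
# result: [-2, 1, 8, 95, 16]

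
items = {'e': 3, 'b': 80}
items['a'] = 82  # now {'e': 3, 'b': 80, 'a': 82}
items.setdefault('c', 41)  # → 41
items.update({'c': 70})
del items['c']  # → {'e': 3, 'b': 80, 'a': 82}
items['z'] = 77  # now {'e': 3, 'b': 80, 'a': 82, 'z': 77}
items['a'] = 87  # {'e': 3, 'b': 80, 'a': 87, 'z': 77}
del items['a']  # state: {'e': 3, 'b': 80, 'z': 77}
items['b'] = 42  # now {'e': 3, 'b': 42, 'z': 77}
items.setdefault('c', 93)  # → 93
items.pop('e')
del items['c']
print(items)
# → {'b': 42, 'z': 77}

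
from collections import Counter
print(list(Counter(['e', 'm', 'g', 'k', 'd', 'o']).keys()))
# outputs ['e', 'm', 'g', 'k', 'd', 'o']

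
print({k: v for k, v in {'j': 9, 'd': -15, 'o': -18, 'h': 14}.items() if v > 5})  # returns {'j': 9, 'h': 14}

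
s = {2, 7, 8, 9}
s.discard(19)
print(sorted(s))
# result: [2, 7, 8, 9]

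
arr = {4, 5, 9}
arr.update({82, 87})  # {4, 5, 9, 82, 87}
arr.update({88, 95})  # {4, 5, 9, 82, 87, 88, 95}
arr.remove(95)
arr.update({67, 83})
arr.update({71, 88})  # {4, 5, 9, 67, 71, 82, 83, 87, 88}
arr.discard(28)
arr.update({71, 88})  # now {4, 5, 9, 67, 71, 82, 83, 87, 88}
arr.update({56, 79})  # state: {4, 5, 9, 56, 67, 71, 79, 82, 83, 87, 88}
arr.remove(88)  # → {4, 5, 9, 56, 67, 71, 79, 82, 83, 87}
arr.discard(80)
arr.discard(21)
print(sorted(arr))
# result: [4, 5, 9, 56, 67, 71, 79, 82, 83, 87]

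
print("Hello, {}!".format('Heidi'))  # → Hello, Heidi!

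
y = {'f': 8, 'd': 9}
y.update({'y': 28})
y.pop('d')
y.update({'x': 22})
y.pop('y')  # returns 28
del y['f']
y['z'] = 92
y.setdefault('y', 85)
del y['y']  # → {'x': 22, 'z': 92}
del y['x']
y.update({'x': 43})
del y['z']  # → {'x': 43}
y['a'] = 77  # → {'x': 43, 'a': 77}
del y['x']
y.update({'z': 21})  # {'a': 77, 'z': 21}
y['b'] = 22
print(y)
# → {'a': 77, 'z': 21, 'b': 22}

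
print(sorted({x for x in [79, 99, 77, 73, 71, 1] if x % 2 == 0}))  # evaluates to []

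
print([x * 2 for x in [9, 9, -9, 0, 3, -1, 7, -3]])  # [18, 18, -18, 0, 6, -2, 14, -6]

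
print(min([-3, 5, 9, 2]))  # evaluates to -3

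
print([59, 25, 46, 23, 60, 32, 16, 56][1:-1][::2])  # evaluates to [25, 23, 32]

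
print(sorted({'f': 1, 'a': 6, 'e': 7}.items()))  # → [('a', 6), ('e', 7), ('f', 1)]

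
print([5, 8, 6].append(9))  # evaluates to None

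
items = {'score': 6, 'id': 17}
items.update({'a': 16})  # {'score': 6, 'id': 17, 'a': 16}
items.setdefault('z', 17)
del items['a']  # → {'score': 6, 'id': 17, 'z': 17}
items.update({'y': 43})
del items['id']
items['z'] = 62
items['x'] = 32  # {'score': 6, 'z': 62, 'y': 43, 'x': 32}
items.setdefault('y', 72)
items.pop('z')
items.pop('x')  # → 32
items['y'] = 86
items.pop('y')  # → 86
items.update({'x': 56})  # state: {'score': 6, 'x': 56}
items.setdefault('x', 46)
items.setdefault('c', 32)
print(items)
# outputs {'score': 6, 'x': 56, 'c': 32}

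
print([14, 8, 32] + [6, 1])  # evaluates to [14, 8, 32, 6, 1]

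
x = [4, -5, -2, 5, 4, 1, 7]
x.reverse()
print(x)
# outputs [7, 1, 4, 5, -2, -5, 4]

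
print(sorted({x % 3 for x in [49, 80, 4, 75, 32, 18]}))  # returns [0, 1, 2]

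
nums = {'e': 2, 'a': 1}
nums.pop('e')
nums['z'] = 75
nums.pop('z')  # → 75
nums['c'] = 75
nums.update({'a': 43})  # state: {'a': 43, 'c': 75}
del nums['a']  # {'c': 75}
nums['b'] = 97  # {'c': 75, 'b': 97}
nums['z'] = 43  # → {'c': 75, 'b': 97, 'z': 43}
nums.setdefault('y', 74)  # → 74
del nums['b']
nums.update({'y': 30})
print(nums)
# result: {'c': 75, 'z': 43, 'y': 30}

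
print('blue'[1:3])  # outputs lu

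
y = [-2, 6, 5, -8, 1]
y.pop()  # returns 1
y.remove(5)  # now [-2, 6, -8]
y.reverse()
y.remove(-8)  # [6, -2]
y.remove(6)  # [-2]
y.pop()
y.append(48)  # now [48]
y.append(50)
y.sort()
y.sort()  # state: [48, 50]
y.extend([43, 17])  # [48, 50, 43, 17]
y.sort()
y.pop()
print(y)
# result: [17, 43, 48]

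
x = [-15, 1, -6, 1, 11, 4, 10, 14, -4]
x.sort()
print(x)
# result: [-15, -6, -4, 1, 1, 4, 10, 11, 14]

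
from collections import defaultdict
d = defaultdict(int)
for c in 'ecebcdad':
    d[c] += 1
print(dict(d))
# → {'e': 2, 'c': 2, 'b': 1, 'd': 2, 'a': 1}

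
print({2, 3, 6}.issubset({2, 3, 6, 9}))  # True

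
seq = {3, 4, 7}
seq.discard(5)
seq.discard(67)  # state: {3, 4, 7}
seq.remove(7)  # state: {3, 4}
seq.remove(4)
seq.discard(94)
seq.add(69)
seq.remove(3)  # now {69}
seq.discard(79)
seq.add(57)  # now {57, 69}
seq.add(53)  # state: {53, 57, 69}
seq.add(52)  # {52, 53, 57, 69}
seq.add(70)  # {52, 53, 57, 69, 70}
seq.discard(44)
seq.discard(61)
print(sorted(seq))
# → [52, 53, 57, 69, 70]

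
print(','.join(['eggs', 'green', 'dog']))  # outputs eggs,green,dog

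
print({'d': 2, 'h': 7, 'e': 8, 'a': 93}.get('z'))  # None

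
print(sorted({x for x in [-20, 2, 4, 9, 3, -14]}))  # [-20, -14, 2, 3, 4, 9]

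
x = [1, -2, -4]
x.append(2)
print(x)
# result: [1, -2, -4, 2]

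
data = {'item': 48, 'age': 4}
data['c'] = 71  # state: {'item': 48, 'age': 4, 'c': 71}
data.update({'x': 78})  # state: {'item': 48, 'age': 4, 'c': 71, 'x': 78}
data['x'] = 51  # {'item': 48, 'age': 4, 'c': 71, 'x': 51}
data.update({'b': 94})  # {'item': 48, 'age': 4, 'c': 71, 'x': 51, 'b': 94}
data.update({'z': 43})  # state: {'item': 48, 'age': 4, 'c': 71, 'x': 51, 'b': 94, 'z': 43}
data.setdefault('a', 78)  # 78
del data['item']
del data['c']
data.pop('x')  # 51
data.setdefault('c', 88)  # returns 88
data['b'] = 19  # {'age': 4, 'b': 19, 'z': 43, 'a': 78, 'c': 88}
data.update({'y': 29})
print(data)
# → {'age': 4, 'b': 19, 'z': 43, 'a': 78, 'c': 88, 'y': 29}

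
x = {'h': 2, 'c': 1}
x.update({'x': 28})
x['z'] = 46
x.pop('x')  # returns 28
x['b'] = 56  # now {'h': 2, 'c': 1, 'z': 46, 'b': 56}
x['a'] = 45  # {'h': 2, 'c': 1, 'z': 46, 'b': 56, 'a': 45}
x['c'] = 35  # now {'h': 2, 'c': 35, 'z': 46, 'b': 56, 'a': 45}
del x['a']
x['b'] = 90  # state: {'h': 2, 'c': 35, 'z': 46, 'b': 90}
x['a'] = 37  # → {'h': 2, 'c': 35, 'z': 46, 'b': 90, 'a': 37}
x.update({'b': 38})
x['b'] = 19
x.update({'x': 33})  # {'h': 2, 'c': 35, 'z': 46, 'b': 19, 'a': 37, 'x': 33}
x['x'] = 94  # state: {'h': 2, 'c': 35, 'z': 46, 'b': 19, 'a': 37, 'x': 94}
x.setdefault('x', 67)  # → 94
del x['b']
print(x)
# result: {'h': 2, 'c': 35, 'z': 46, 'a': 37, 'x': 94}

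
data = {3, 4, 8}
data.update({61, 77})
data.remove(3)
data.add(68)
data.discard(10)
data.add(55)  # {4, 8, 55, 61, 68, 77}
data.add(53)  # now {4, 8, 53, 55, 61, 68, 77}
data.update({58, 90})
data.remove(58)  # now {4, 8, 53, 55, 61, 68, 77, 90}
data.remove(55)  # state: {4, 8, 53, 61, 68, 77, 90}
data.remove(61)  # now {4, 8, 53, 68, 77, 90}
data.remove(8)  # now {4, 53, 68, 77, 90}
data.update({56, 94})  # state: {4, 53, 56, 68, 77, 90, 94}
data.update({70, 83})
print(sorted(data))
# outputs [4, 53, 56, 68, 70, 77, 83, 90, 94]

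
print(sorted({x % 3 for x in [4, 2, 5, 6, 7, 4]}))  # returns [0, 1, 2]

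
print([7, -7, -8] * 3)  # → [7, -7, -8, 7, -7, -8, 7, -7, -8]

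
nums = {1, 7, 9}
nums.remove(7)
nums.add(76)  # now {1, 9, 76}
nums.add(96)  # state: {1, 9, 76, 96}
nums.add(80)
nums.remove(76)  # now {1, 9, 80, 96}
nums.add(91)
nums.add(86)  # {1, 9, 80, 86, 91, 96}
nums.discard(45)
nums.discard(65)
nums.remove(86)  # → {1, 9, 80, 91, 96}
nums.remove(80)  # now {1, 9, 91, 96}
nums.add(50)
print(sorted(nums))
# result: [1, 9, 50, 91, 96]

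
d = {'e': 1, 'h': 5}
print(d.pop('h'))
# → 5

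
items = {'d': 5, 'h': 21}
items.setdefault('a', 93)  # 93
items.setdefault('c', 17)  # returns 17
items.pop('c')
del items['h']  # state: {'d': 5, 'a': 93}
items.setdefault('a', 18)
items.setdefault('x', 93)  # 93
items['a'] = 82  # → {'d': 5, 'a': 82, 'x': 93}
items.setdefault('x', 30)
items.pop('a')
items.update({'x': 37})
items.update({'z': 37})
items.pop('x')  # 37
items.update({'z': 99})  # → {'d': 5, 'z': 99}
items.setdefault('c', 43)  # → 43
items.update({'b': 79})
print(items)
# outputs {'d': 5, 'z': 99, 'c': 43, 'b': 79}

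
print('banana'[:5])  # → banan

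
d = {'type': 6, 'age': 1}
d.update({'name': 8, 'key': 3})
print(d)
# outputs {'type': 6, 'age': 1, 'name': 8, 'key': 3}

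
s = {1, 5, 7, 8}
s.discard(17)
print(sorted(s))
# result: [1, 5, 7, 8]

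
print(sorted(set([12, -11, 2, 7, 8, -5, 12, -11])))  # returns [-11, -5, 2, 7, 8, 12]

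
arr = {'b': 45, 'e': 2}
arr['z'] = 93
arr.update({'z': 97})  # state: {'b': 45, 'e': 2, 'z': 97}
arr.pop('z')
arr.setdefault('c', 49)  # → 49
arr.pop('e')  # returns 2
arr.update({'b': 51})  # {'b': 51, 'c': 49}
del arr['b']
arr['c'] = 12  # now {'c': 12}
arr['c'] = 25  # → {'c': 25}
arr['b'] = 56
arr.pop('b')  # 56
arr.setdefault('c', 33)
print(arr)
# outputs {'c': 25}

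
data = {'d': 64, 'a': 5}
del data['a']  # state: {'d': 64}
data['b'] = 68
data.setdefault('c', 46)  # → 46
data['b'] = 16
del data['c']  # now {'d': 64, 'b': 16}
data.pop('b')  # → 16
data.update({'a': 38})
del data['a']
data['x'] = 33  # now {'d': 64, 'x': 33}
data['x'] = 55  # {'d': 64, 'x': 55}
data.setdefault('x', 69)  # 55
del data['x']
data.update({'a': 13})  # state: {'d': 64, 'a': 13}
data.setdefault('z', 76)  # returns 76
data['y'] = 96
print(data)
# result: {'d': 64, 'a': 13, 'z': 76, 'y': 96}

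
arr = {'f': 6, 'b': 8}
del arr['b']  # {'f': 6}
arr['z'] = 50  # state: {'f': 6, 'z': 50}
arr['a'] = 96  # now {'f': 6, 'z': 50, 'a': 96}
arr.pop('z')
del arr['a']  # {'f': 6}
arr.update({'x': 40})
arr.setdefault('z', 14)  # 14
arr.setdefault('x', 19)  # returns 40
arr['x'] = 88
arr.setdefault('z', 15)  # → 14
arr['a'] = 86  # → {'f': 6, 'x': 88, 'z': 14, 'a': 86}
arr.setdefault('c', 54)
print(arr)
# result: {'f': 6, 'x': 88, 'z': 14, 'a': 86, 'c': 54}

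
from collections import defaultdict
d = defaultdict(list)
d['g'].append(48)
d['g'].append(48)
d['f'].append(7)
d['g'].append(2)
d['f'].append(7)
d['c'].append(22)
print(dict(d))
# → {'g': [48, 48, 2], 'f': [7, 7], 'c': [22]}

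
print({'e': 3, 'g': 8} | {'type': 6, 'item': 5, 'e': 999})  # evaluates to {'e': 999, 'g': 8, 'type': 6, 'item': 5}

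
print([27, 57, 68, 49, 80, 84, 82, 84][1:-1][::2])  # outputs [57, 49, 84]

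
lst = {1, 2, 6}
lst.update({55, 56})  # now {1, 2, 6, 55, 56}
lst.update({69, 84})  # {1, 2, 6, 55, 56, 69, 84}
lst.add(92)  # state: {1, 2, 6, 55, 56, 69, 84, 92}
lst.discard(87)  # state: {1, 2, 6, 55, 56, 69, 84, 92}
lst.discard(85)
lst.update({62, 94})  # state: {1, 2, 6, 55, 56, 62, 69, 84, 92, 94}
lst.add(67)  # {1, 2, 6, 55, 56, 62, 67, 69, 84, 92, 94}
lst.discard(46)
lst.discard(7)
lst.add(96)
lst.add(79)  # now {1, 2, 6, 55, 56, 62, 67, 69, 79, 84, 92, 94, 96}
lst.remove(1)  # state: {2, 6, 55, 56, 62, 67, 69, 79, 84, 92, 94, 96}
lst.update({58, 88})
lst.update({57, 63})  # {2, 6, 55, 56, 57, 58, 62, 63, 67, 69, 79, 84, 88, 92, 94, 96}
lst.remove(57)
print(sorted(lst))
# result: [2, 6, 55, 56, 58, 62, 63, 67, 69, 79, 84, 88, 92, 94, 96]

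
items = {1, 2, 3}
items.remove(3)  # {1, 2}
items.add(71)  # {1, 2, 71}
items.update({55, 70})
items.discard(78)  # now {1, 2, 55, 70, 71}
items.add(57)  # {1, 2, 55, 57, 70, 71}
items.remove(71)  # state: {1, 2, 55, 57, 70}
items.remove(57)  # {1, 2, 55, 70}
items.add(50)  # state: {1, 2, 50, 55, 70}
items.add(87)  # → {1, 2, 50, 55, 70, 87}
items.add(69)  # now {1, 2, 50, 55, 69, 70, 87}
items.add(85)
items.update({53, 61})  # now {1, 2, 50, 53, 55, 61, 69, 70, 85, 87}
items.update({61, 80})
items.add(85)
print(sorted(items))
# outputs [1, 2, 50, 53, 55, 61, 69, 70, 80, 85, 87]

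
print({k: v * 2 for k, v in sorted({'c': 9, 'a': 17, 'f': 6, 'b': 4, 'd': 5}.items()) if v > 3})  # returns {'a': 34, 'b': 8, 'c': 18, 'd': 10, 'f': 12}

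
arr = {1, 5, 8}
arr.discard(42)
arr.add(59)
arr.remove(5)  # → {1, 8, 59}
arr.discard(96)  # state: {1, 8, 59}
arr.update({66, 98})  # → {1, 8, 59, 66, 98}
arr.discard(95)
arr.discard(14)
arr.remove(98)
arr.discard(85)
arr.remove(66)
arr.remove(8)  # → {1, 59}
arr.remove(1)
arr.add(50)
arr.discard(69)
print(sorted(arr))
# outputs [50, 59]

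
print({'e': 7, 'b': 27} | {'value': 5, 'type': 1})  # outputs {'e': 7, 'b': 27, 'value': 5, 'type': 1}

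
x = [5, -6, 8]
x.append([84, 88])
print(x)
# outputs [5, -6, 8, [84, 88]]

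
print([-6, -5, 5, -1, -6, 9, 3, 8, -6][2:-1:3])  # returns [5, 9]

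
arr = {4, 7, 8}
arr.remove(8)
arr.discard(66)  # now {4, 7}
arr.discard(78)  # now {4, 7}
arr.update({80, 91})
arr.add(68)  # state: {4, 7, 68, 80, 91}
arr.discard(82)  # {4, 7, 68, 80, 91}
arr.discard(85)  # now {4, 7, 68, 80, 91}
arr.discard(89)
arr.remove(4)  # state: {7, 68, 80, 91}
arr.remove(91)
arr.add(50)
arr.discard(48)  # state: {7, 50, 68, 80}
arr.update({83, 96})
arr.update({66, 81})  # {7, 50, 66, 68, 80, 81, 83, 96}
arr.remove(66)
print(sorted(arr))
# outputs [7, 50, 68, 80, 81, 83, 96]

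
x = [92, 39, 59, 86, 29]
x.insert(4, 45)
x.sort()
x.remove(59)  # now [29, 39, 45, 86, 92]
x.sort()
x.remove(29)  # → [39, 45, 86, 92]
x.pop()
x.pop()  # 86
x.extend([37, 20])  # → [39, 45, 37, 20]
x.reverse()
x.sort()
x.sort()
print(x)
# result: [20, 37, 39, 45]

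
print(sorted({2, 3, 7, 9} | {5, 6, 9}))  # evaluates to [2, 3, 5, 6, 7, 9]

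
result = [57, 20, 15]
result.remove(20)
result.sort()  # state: [15, 57]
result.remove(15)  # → [57]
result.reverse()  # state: [57]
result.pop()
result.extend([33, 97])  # [33, 97]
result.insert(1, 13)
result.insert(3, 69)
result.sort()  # [13, 33, 69, 97]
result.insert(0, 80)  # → [80, 13, 33, 69, 97]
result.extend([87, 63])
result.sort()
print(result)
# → [13, 33, 63, 69, 80, 87, 97]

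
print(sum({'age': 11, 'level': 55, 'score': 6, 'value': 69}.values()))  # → 141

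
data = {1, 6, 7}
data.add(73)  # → {1, 6, 7, 73}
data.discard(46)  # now {1, 6, 7, 73}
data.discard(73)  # {1, 6, 7}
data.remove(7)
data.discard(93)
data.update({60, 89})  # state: {1, 6, 60, 89}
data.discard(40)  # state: {1, 6, 60, 89}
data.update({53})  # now {1, 6, 53, 60, 89}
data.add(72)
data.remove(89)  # {1, 6, 53, 60, 72}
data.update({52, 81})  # {1, 6, 52, 53, 60, 72, 81}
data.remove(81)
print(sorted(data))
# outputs [1, 6, 52, 53, 60, 72]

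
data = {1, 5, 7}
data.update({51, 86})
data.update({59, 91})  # {1, 5, 7, 51, 59, 86, 91}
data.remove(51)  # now {1, 5, 7, 59, 86, 91}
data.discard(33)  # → {1, 5, 7, 59, 86, 91}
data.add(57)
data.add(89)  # {1, 5, 7, 57, 59, 86, 89, 91}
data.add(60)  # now {1, 5, 7, 57, 59, 60, 86, 89, 91}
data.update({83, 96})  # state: {1, 5, 7, 57, 59, 60, 83, 86, 89, 91, 96}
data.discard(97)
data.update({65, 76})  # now {1, 5, 7, 57, 59, 60, 65, 76, 83, 86, 89, 91, 96}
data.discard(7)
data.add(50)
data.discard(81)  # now {1, 5, 50, 57, 59, 60, 65, 76, 83, 86, 89, 91, 96}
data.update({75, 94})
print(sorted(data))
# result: [1, 5, 50, 57, 59, 60, 65, 75, 76, 83, 86, 89, 91, 94, 96]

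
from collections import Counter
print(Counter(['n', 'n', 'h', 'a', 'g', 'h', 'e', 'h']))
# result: Counter({'h': 3, 'n': 2, 'a': 1, 'g': 1, 'e': 1})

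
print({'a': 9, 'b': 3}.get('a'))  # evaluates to 9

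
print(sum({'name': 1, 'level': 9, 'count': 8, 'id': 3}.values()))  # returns 21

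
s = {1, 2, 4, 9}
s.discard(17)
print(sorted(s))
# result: [1, 2, 4, 9]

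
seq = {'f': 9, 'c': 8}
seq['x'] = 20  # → {'f': 9, 'c': 8, 'x': 20}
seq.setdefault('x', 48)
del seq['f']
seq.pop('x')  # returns 20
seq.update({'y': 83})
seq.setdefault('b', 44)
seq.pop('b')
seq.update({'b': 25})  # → {'c': 8, 'y': 83, 'b': 25}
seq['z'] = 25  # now {'c': 8, 'y': 83, 'b': 25, 'z': 25}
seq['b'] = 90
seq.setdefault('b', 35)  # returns 90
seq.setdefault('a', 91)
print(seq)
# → {'c': 8, 'y': 83, 'b': 90, 'z': 25, 'a': 91}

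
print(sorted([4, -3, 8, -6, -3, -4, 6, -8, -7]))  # [-8, -7, -6, -4, -3, -3, 4, 6, 8]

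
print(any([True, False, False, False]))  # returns True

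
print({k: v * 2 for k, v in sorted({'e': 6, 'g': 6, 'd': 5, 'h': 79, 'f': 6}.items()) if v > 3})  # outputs {'d': 10, 'e': 12, 'f': 12, 'g': 12, 'h': 158}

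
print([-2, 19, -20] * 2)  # [-2, 19, -20, -2, 19, -20]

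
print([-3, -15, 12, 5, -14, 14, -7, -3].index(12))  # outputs 2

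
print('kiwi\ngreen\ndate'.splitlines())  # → ['kiwi', 'green', 'date']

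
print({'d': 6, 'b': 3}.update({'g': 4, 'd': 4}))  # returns None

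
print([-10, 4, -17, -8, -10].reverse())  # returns None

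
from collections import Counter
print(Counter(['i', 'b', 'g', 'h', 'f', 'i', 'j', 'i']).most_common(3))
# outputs [('i', 3), ('b', 1), ('g', 1)]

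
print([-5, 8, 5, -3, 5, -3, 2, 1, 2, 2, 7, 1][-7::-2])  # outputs [-3, -3, 8]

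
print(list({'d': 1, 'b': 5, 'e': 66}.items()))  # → [('d', 1), ('b', 5), ('e', 66)]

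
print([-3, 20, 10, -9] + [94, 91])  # [-3, 20, 10, -9, 94, 91]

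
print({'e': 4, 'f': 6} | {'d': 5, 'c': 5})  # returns {'e': 4, 'f': 6, 'd': 5, 'c': 5}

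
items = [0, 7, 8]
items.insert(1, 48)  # [0, 48, 7, 8]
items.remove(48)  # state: [0, 7, 8]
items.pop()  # 8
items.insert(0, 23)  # [23, 0, 7]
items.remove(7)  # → [23, 0]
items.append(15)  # [23, 0, 15]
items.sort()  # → [0, 15, 23]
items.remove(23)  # [0, 15]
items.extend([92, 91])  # [0, 15, 92, 91]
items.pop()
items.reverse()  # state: [92, 15, 0]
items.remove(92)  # [15, 0]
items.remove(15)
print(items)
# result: [0]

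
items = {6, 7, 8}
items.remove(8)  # {6, 7}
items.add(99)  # {6, 7, 99}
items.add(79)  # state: {6, 7, 79, 99}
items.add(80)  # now {6, 7, 79, 80, 99}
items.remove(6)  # {7, 79, 80, 99}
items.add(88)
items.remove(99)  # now {7, 79, 80, 88}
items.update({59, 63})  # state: {7, 59, 63, 79, 80, 88}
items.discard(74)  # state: {7, 59, 63, 79, 80, 88}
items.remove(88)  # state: {7, 59, 63, 79, 80}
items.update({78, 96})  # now {7, 59, 63, 78, 79, 80, 96}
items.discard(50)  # {7, 59, 63, 78, 79, 80, 96}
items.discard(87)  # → {7, 59, 63, 78, 79, 80, 96}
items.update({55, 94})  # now {7, 55, 59, 63, 78, 79, 80, 94, 96}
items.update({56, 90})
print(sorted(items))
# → [7, 55, 56, 59, 63, 78, 79, 80, 90, 94, 96]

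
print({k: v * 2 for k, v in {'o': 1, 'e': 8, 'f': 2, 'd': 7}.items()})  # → {'o': 2, 'e': 16, 'f': 4, 'd': 14}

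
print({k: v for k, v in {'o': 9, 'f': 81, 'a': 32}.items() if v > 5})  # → {'o': 9, 'f': 81, 'a': 32}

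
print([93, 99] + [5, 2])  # [93, 99, 5, 2]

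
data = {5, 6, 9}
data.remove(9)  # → {5, 6}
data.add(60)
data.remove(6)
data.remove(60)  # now {5}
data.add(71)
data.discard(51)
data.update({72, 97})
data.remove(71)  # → {5, 72, 97}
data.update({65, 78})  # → {5, 65, 72, 78, 97}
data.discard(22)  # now {5, 65, 72, 78, 97}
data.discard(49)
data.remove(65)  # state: {5, 72, 78, 97}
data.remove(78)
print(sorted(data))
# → [5, 72, 97]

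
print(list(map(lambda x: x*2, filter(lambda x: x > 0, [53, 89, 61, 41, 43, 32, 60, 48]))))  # [106, 178, 122, 82, 86, 64, 120, 96]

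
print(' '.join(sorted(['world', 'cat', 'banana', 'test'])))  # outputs banana cat test world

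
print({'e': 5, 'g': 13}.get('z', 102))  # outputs 102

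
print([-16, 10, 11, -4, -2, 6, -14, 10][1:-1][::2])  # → [10, -4, 6]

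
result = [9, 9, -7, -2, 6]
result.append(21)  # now [9, 9, -7, -2, 6, 21]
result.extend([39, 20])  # [9, 9, -7, -2, 6, 21, 39, 20]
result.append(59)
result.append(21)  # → [9, 9, -7, -2, 6, 21, 39, 20, 59, 21]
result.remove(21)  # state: [9, 9, -7, -2, 6, 39, 20, 59, 21]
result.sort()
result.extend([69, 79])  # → [-7, -2, 6, 9, 9, 20, 21, 39, 59, 69, 79]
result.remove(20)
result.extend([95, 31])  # [-7, -2, 6, 9, 9, 21, 39, 59, 69, 79, 95, 31]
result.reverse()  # [31, 95, 79, 69, 59, 39, 21, 9, 9, 6, -2, -7]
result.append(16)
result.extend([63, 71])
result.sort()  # [-7, -2, 6, 9, 9, 16, 21, 31, 39, 59, 63, 69, 71, 79, 95]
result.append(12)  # [-7, -2, 6, 9, 9, 16, 21, 31, 39, 59, 63, 69, 71, 79, 95, 12]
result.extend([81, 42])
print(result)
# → [-7, -2, 6, 9, 9, 16, 21, 31, 39, 59, 63, 69, 71, 79, 95, 12, 81, 42]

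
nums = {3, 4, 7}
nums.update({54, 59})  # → {3, 4, 7, 54, 59}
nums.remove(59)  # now {3, 4, 7, 54}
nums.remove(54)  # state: {3, 4, 7}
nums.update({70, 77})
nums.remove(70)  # {3, 4, 7, 77}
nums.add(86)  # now {3, 4, 7, 77, 86}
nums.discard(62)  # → {3, 4, 7, 77, 86}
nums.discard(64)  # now {3, 4, 7, 77, 86}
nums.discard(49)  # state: {3, 4, 7, 77, 86}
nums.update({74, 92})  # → {3, 4, 7, 74, 77, 86, 92}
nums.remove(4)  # {3, 7, 74, 77, 86, 92}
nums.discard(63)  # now {3, 7, 74, 77, 86, 92}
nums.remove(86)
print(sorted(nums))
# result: [3, 7, 74, 77, 92]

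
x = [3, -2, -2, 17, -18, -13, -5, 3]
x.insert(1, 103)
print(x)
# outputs [3, 103, -2, -2, 17, -18, -13, -5, 3]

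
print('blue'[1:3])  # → lu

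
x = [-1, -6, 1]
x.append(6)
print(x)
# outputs [-1, -6, 1, 6]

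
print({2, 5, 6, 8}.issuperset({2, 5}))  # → True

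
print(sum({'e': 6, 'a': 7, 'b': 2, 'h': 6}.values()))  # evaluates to 21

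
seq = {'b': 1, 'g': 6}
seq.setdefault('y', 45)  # 45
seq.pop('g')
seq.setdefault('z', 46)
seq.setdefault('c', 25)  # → 25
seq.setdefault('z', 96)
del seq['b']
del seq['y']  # {'z': 46, 'c': 25}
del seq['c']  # {'z': 46}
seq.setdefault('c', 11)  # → 11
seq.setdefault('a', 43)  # 43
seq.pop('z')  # 46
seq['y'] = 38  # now {'c': 11, 'a': 43, 'y': 38}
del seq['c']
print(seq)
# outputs {'a': 43, 'y': 38}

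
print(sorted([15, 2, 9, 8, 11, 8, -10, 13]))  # [-10, 2, 8, 8, 9, 11, 13, 15]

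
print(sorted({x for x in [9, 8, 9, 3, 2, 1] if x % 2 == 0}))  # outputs [2, 8]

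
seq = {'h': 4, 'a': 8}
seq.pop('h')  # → 4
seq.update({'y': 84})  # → {'a': 8, 'y': 84}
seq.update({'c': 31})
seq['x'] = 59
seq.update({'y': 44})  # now {'a': 8, 'y': 44, 'c': 31, 'x': 59}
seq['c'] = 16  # {'a': 8, 'y': 44, 'c': 16, 'x': 59}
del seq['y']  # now {'a': 8, 'c': 16, 'x': 59}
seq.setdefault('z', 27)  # 27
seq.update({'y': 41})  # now {'a': 8, 'c': 16, 'x': 59, 'z': 27, 'y': 41}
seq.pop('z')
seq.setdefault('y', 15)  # 41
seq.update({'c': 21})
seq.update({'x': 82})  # {'a': 8, 'c': 21, 'x': 82, 'y': 41}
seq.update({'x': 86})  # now {'a': 8, 'c': 21, 'x': 86, 'y': 41}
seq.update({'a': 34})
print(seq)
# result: {'a': 34, 'c': 21, 'x': 86, 'y': 41}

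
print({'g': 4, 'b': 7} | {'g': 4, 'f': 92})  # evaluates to {'g': 4, 'b': 7, 'f': 92}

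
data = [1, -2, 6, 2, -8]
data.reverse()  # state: [-8, 2, 6, -2, 1]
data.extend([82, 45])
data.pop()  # 45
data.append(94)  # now [-8, 2, 6, -2, 1, 82, 94]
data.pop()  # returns 94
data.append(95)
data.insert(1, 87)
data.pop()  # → 95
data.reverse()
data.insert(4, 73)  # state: [82, 1, -2, 6, 73, 2, 87, -8]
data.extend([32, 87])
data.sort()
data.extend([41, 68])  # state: [-8, -2, 1, 2, 6, 32, 73, 82, 87, 87, 41, 68]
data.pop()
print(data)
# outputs [-8, -2, 1, 2, 6, 32, 73, 82, 87, 87, 41]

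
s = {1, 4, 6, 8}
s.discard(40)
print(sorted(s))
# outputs [1, 4, 6, 8]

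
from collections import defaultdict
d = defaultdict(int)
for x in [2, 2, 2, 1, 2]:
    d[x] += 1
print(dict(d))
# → {2: 4, 1: 1}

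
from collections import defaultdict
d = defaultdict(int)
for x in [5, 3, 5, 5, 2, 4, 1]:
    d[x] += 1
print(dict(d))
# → {5: 3, 3: 1, 2: 1, 4: 1, 1: 1}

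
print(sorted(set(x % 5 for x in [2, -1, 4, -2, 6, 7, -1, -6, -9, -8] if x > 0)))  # [1, 2, 4]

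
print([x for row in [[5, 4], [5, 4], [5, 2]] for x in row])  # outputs [5, 4, 5, 4, 5, 2]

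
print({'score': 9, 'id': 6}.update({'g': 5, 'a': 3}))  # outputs None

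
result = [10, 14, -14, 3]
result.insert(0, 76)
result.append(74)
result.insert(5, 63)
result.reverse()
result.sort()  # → [-14, 3, 10, 14, 63, 74, 76]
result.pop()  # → 76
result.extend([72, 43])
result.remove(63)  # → [-14, 3, 10, 14, 74, 72, 43]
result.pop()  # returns 43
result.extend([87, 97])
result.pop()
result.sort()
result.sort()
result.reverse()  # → [87, 74, 72, 14, 10, 3, -14]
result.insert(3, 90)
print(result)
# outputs [87, 74, 72, 90, 14, 10, 3, -14]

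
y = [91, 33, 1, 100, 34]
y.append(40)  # [91, 33, 1, 100, 34, 40]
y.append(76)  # [91, 33, 1, 100, 34, 40, 76]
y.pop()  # 76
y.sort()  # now [1, 33, 34, 40, 91, 100]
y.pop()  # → 100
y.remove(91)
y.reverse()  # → [40, 34, 33, 1]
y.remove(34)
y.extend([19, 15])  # [40, 33, 1, 19, 15]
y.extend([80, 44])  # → [40, 33, 1, 19, 15, 80, 44]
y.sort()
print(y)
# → [1, 15, 19, 33, 40, 44, 80]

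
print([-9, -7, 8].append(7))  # None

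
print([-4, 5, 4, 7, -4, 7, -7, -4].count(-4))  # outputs 3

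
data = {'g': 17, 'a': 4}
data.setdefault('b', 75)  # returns 75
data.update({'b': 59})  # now {'g': 17, 'a': 4, 'b': 59}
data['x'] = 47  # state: {'g': 17, 'a': 4, 'b': 59, 'x': 47}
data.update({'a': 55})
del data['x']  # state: {'g': 17, 'a': 55, 'b': 59}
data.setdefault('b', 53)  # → 59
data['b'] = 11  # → {'g': 17, 'a': 55, 'b': 11}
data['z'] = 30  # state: {'g': 17, 'a': 55, 'b': 11, 'z': 30}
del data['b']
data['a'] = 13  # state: {'g': 17, 'a': 13, 'z': 30}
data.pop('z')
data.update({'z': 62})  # {'g': 17, 'a': 13, 'z': 62}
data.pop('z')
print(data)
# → {'g': 17, 'a': 13}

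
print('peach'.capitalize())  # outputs Peach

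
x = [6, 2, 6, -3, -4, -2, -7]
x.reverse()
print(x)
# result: [-7, -2, -4, -3, 6, 2, 6]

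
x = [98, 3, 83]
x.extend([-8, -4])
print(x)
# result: [98, 3, 83, -8, -4]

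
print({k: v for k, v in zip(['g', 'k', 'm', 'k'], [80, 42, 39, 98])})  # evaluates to {'g': 80, 'k': 98, 'm': 39}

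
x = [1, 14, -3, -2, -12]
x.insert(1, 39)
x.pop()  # -12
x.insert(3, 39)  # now [1, 39, 14, 39, -3, -2]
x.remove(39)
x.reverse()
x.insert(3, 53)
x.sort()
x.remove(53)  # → [-3, -2, 1, 14, 39]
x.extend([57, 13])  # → [-3, -2, 1, 14, 39, 57, 13]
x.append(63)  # [-3, -2, 1, 14, 39, 57, 13, 63]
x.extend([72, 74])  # [-3, -2, 1, 14, 39, 57, 13, 63, 72, 74]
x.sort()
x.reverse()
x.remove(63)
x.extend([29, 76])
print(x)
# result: [74, 72, 57, 39, 14, 13, 1, -2, -3, 29, 76]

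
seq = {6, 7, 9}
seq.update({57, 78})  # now {6, 7, 9, 57, 78}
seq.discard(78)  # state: {6, 7, 9, 57}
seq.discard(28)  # {6, 7, 9, 57}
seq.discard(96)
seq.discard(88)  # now {6, 7, 9, 57}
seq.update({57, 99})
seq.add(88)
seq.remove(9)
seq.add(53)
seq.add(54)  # {6, 7, 53, 54, 57, 88, 99}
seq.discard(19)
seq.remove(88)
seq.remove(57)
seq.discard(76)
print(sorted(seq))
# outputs [6, 7, 53, 54, 99]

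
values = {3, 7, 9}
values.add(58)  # {3, 7, 9, 58}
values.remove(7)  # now {3, 9, 58}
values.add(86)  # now {3, 9, 58, 86}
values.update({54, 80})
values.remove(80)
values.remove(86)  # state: {3, 9, 54, 58}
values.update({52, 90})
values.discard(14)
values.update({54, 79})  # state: {3, 9, 52, 54, 58, 79, 90}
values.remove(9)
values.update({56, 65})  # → {3, 52, 54, 56, 58, 65, 79, 90}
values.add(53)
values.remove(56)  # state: {3, 52, 53, 54, 58, 65, 79, 90}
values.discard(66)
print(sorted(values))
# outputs [3, 52, 53, 54, 58, 65, 79, 90]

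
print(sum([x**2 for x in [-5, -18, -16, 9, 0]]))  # 686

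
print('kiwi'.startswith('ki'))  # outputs True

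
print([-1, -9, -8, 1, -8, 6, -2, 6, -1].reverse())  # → None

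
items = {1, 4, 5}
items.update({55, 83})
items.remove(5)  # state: {1, 4, 55, 83}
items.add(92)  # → {1, 4, 55, 83, 92}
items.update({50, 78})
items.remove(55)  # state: {1, 4, 50, 78, 83, 92}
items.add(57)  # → {1, 4, 50, 57, 78, 83, 92}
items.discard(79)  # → {1, 4, 50, 57, 78, 83, 92}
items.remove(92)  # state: {1, 4, 50, 57, 78, 83}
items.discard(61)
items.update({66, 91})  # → {1, 4, 50, 57, 66, 78, 83, 91}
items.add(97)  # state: {1, 4, 50, 57, 66, 78, 83, 91, 97}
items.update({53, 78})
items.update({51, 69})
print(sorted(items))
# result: [1, 4, 50, 51, 53, 57, 66, 69, 78, 83, 91, 97]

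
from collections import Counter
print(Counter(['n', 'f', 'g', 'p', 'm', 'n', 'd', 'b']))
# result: Counter({'n': 2, 'f': 1, 'g': 1, 'p': 1, 'm': 1, 'd': 1, 'b': 1})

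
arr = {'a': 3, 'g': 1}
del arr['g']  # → {'a': 3}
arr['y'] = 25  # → {'a': 3, 'y': 25}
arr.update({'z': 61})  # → {'a': 3, 'y': 25, 'z': 61}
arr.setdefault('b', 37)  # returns 37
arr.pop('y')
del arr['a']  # {'z': 61, 'b': 37}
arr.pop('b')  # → 37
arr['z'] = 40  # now {'z': 40}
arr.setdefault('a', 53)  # 53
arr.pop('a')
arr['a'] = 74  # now {'z': 40, 'a': 74}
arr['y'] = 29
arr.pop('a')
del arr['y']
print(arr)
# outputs {'z': 40}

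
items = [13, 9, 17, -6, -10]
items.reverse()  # [-10, -6, 17, 9, 13]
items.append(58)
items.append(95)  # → [-10, -6, 17, 9, 13, 58, 95]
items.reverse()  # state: [95, 58, 13, 9, 17, -6, -10]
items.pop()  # -10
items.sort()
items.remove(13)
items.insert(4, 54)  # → [-6, 9, 17, 58, 54, 95]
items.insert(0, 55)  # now [55, -6, 9, 17, 58, 54, 95]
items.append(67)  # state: [55, -6, 9, 17, 58, 54, 95, 67]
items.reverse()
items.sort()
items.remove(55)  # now [-6, 9, 17, 54, 58, 67, 95]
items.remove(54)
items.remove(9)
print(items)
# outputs [-6, 17, 58, 67, 95]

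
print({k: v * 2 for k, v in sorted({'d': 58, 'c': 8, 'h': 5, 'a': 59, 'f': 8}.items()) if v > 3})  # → {'a': 118, 'c': 16, 'd': 116, 'f': 16, 'h': 10}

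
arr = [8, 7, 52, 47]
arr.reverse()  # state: [47, 52, 7, 8]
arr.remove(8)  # [47, 52, 7]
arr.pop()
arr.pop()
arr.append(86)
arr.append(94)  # [47, 86, 94]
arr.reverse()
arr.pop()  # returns 47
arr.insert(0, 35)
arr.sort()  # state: [35, 86, 94]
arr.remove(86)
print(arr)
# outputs [35, 94]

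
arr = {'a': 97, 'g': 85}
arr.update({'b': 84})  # {'a': 97, 'g': 85, 'b': 84}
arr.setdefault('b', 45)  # 84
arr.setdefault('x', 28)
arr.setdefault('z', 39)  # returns 39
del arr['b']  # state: {'a': 97, 'g': 85, 'x': 28, 'z': 39}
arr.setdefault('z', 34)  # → 39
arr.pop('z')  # 39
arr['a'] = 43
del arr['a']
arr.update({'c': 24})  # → {'g': 85, 'x': 28, 'c': 24}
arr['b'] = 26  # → {'g': 85, 'x': 28, 'c': 24, 'b': 26}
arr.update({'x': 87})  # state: {'g': 85, 'x': 87, 'c': 24, 'b': 26}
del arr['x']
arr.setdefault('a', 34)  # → 34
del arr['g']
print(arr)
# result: {'c': 24, 'b': 26, 'a': 34}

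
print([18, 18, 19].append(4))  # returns None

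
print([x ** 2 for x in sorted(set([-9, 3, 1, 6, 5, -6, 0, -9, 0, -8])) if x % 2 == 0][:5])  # [64, 36, 0, 36]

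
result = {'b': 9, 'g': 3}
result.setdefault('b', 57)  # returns 9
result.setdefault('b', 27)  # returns 9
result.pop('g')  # 3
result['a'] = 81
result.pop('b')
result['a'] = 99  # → {'a': 99}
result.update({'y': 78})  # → {'a': 99, 'y': 78}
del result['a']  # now {'y': 78}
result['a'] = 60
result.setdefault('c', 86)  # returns 86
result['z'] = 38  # {'y': 78, 'a': 60, 'c': 86, 'z': 38}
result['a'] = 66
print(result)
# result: {'y': 78, 'a': 66, 'c': 86, 'z': 38}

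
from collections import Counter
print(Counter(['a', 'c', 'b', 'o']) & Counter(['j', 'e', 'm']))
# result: Counter()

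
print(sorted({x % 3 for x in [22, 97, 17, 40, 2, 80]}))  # [1, 2]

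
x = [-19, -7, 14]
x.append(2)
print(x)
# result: [-19, -7, 14, 2]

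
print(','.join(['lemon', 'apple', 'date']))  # lemon,apple,date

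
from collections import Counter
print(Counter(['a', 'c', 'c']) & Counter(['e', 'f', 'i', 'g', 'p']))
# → Counter()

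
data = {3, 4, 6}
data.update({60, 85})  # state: {3, 4, 6, 60, 85}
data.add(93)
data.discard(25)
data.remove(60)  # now {3, 4, 6, 85, 93}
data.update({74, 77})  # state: {3, 4, 6, 74, 77, 85, 93}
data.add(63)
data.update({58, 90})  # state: {3, 4, 6, 58, 63, 74, 77, 85, 90, 93}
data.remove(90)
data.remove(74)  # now {3, 4, 6, 58, 63, 77, 85, 93}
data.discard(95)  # {3, 4, 6, 58, 63, 77, 85, 93}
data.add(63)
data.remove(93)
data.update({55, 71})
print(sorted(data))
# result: [3, 4, 6, 55, 58, 63, 71, 77, 85]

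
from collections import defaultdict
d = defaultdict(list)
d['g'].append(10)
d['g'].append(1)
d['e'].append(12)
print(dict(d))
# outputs {'g': [10, 1], 'e': [12]}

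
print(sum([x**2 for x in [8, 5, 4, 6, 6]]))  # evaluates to 177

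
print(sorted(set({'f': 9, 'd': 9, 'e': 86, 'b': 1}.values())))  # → [1, 9, 86]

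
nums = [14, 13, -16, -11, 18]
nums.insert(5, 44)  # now [14, 13, -16, -11, 18, 44]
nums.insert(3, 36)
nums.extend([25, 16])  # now [14, 13, -16, 36, -11, 18, 44, 25, 16]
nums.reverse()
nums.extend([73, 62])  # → [16, 25, 44, 18, -11, 36, -16, 13, 14, 73, 62]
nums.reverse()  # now [62, 73, 14, 13, -16, 36, -11, 18, 44, 25, 16]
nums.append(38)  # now [62, 73, 14, 13, -16, 36, -11, 18, 44, 25, 16, 38]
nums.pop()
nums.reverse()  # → [16, 25, 44, 18, -11, 36, -16, 13, 14, 73, 62]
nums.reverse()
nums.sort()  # [-16, -11, 13, 14, 16, 18, 25, 36, 44, 62, 73]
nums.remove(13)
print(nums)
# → [-16, -11, 14, 16, 18, 25, 36, 44, 62, 73]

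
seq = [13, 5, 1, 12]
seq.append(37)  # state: [13, 5, 1, 12, 37]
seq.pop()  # 37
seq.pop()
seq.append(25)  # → [13, 5, 1, 25]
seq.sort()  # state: [1, 5, 13, 25]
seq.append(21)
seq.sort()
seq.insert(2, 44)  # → [1, 5, 44, 13, 21, 25]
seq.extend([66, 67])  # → [1, 5, 44, 13, 21, 25, 66, 67]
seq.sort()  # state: [1, 5, 13, 21, 25, 44, 66, 67]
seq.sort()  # [1, 5, 13, 21, 25, 44, 66, 67]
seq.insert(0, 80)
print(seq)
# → [80, 1, 5, 13, 21, 25, 44, 66, 67]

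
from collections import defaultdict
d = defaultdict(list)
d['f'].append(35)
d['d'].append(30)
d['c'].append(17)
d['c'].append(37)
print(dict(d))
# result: {'f': [35], 'd': [30], 'c': [17, 37]}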